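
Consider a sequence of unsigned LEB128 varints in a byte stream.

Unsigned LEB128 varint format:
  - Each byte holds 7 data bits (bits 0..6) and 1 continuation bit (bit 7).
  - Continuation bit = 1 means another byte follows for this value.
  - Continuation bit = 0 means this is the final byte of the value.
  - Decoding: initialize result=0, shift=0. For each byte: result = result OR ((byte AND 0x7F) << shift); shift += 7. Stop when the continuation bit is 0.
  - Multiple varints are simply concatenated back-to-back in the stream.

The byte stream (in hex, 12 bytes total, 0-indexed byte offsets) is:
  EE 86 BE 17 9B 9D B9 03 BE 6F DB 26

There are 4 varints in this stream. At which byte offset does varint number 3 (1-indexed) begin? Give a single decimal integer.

  byte[0]=0xEE cont=1 payload=0x6E=110: acc |= 110<<0 -> acc=110 shift=7
  byte[1]=0x86 cont=1 payload=0x06=6: acc |= 6<<7 -> acc=878 shift=14
  byte[2]=0xBE cont=1 payload=0x3E=62: acc |= 62<<14 -> acc=1016686 shift=21
  byte[3]=0x17 cont=0 payload=0x17=23: acc |= 23<<21 -> acc=49251182 shift=28 [end]
Varint 1: bytes[0:4] = EE 86 BE 17 -> value 49251182 (4 byte(s))
  byte[4]=0x9B cont=1 payload=0x1B=27: acc |= 27<<0 -> acc=27 shift=7
  byte[5]=0x9D cont=1 payload=0x1D=29: acc |= 29<<7 -> acc=3739 shift=14
  byte[6]=0xB9 cont=1 payload=0x39=57: acc |= 57<<14 -> acc=937627 shift=21
  byte[7]=0x03 cont=0 payload=0x03=3: acc |= 3<<21 -> acc=7229083 shift=28 [end]
Varint 2: bytes[4:8] = 9B 9D B9 03 -> value 7229083 (4 byte(s))
  byte[8]=0xBE cont=1 payload=0x3E=62: acc |= 62<<0 -> acc=62 shift=7
  byte[9]=0x6F cont=0 payload=0x6F=111: acc |= 111<<7 -> acc=14270 shift=14 [end]
Varint 3: bytes[8:10] = BE 6F -> value 14270 (2 byte(s))
  byte[10]=0xDB cont=1 payload=0x5B=91: acc |= 91<<0 -> acc=91 shift=7
  byte[11]=0x26 cont=0 payload=0x26=38: acc |= 38<<7 -> acc=4955 shift=14 [end]
Varint 4: bytes[10:12] = DB 26 -> value 4955 (2 byte(s))

Answer: 8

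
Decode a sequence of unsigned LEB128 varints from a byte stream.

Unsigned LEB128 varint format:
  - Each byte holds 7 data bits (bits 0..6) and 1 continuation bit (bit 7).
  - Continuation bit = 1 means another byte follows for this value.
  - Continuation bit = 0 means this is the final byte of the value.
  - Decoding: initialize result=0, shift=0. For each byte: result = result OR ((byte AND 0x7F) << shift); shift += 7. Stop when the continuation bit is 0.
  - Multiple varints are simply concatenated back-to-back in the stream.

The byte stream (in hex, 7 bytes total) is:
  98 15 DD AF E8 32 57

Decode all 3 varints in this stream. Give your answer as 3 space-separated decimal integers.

Answer: 2712 106567645 87

Derivation:
  byte[0]=0x98 cont=1 payload=0x18=24: acc |= 24<<0 -> acc=24 shift=7
  byte[1]=0x15 cont=0 payload=0x15=21: acc |= 21<<7 -> acc=2712 shift=14 [end]
Varint 1: bytes[0:2] = 98 15 -> value 2712 (2 byte(s))
  byte[2]=0xDD cont=1 payload=0x5D=93: acc |= 93<<0 -> acc=93 shift=7
  byte[3]=0xAF cont=1 payload=0x2F=47: acc |= 47<<7 -> acc=6109 shift=14
  byte[4]=0xE8 cont=1 payload=0x68=104: acc |= 104<<14 -> acc=1710045 shift=21
  byte[5]=0x32 cont=0 payload=0x32=50: acc |= 50<<21 -> acc=106567645 shift=28 [end]
Varint 2: bytes[2:6] = DD AF E8 32 -> value 106567645 (4 byte(s))
  byte[6]=0x57 cont=0 payload=0x57=87: acc |= 87<<0 -> acc=87 shift=7 [end]
Varint 3: bytes[6:7] = 57 -> value 87 (1 byte(s))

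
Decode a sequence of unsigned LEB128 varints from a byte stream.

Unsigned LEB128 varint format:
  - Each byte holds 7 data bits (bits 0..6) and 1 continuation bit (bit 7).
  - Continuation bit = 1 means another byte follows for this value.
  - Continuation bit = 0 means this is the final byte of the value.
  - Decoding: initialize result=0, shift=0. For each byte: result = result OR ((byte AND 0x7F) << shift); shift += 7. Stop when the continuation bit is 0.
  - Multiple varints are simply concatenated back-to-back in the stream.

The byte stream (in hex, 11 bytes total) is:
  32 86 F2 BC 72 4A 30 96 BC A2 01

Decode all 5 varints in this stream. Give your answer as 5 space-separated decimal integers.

Answer: 50 240072966 74 48 2661910

Derivation:
  byte[0]=0x32 cont=0 payload=0x32=50: acc |= 50<<0 -> acc=50 shift=7 [end]
Varint 1: bytes[0:1] = 32 -> value 50 (1 byte(s))
  byte[1]=0x86 cont=1 payload=0x06=6: acc |= 6<<0 -> acc=6 shift=7
  byte[2]=0xF2 cont=1 payload=0x72=114: acc |= 114<<7 -> acc=14598 shift=14
  byte[3]=0xBC cont=1 payload=0x3C=60: acc |= 60<<14 -> acc=997638 shift=21
  byte[4]=0x72 cont=0 payload=0x72=114: acc |= 114<<21 -> acc=240072966 shift=28 [end]
Varint 2: bytes[1:5] = 86 F2 BC 72 -> value 240072966 (4 byte(s))
  byte[5]=0x4A cont=0 payload=0x4A=74: acc |= 74<<0 -> acc=74 shift=7 [end]
Varint 3: bytes[5:6] = 4A -> value 74 (1 byte(s))
  byte[6]=0x30 cont=0 payload=0x30=48: acc |= 48<<0 -> acc=48 shift=7 [end]
Varint 4: bytes[6:7] = 30 -> value 48 (1 byte(s))
  byte[7]=0x96 cont=1 payload=0x16=22: acc |= 22<<0 -> acc=22 shift=7
  byte[8]=0xBC cont=1 payload=0x3C=60: acc |= 60<<7 -> acc=7702 shift=14
  byte[9]=0xA2 cont=1 payload=0x22=34: acc |= 34<<14 -> acc=564758 shift=21
  byte[10]=0x01 cont=0 payload=0x01=1: acc |= 1<<21 -> acc=2661910 shift=28 [end]
Varint 5: bytes[7:11] = 96 BC A2 01 -> value 2661910 (4 byte(s))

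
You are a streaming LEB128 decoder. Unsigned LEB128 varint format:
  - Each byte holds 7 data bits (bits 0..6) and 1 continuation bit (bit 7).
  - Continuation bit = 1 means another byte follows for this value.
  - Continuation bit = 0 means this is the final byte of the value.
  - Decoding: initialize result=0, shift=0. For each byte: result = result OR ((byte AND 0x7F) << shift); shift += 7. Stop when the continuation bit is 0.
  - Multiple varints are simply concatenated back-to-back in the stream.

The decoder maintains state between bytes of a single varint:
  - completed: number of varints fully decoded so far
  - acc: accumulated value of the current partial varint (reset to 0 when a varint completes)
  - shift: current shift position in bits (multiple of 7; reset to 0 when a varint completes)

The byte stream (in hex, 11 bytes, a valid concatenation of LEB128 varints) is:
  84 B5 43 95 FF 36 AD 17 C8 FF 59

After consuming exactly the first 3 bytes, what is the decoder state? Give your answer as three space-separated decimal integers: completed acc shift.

Answer: 1 0 0

Derivation:
byte[0]=0x84 cont=1 payload=0x04: acc |= 4<<0 -> completed=0 acc=4 shift=7
byte[1]=0xB5 cont=1 payload=0x35: acc |= 53<<7 -> completed=0 acc=6788 shift=14
byte[2]=0x43 cont=0 payload=0x43: varint #1 complete (value=1104516); reset -> completed=1 acc=0 shift=0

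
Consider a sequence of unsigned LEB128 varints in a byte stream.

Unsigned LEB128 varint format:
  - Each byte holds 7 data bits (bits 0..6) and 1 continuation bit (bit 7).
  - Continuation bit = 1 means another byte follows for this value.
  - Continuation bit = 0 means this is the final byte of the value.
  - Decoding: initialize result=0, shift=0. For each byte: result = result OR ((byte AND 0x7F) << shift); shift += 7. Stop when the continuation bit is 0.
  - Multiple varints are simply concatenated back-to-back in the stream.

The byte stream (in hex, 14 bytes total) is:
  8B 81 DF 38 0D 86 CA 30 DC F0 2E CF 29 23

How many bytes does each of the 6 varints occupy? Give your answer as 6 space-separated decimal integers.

Answer: 4 1 3 3 2 1

Derivation:
  byte[0]=0x8B cont=1 payload=0x0B=11: acc |= 11<<0 -> acc=11 shift=7
  byte[1]=0x81 cont=1 payload=0x01=1: acc |= 1<<7 -> acc=139 shift=14
  byte[2]=0xDF cont=1 payload=0x5F=95: acc |= 95<<14 -> acc=1556619 shift=21
  byte[3]=0x38 cont=0 payload=0x38=56: acc |= 56<<21 -> acc=118997131 shift=28 [end]
Varint 1: bytes[0:4] = 8B 81 DF 38 -> value 118997131 (4 byte(s))
  byte[4]=0x0D cont=0 payload=0x0D=13: acc |= 13<<0 -> acc=13 shift=7 [end]
Varint 2: bytes[4:5] = 0D -> value 13 (1 byte(s))
  byte[5]=0x86 cont=1 payload=0x06=6: acc |= 6<<0 -> acc=6 shift=7
  byte[6]=0xCA cont=1 payload=0x4A=74: acc |= 74<<7 -> acc=9478 shift=14
  byte[7]=0x30 cont=0 payload=0x30=48: acc |= 48<<14 -> acc=795910 shift=21 [end]
Varint 3: bytes[5:8] = 86 CA 30 -> value 795910 (3 byte(s))
  byte[8]=0xDC cont=1 payload=0x5C=92: acc |= 92<<0 -> acc=92 shift=7
  byte[9]=0xF0 cont=1 payload=0x70=112: acc |= 112<<7 -> acc=14428 shift=14
  byte[10]=0x2E cont=0 payload=0x2E=46: acc |= 46<<14 -> acc=768092 shift=21 [end]
Varint 4: bytes[8:11] = DC F0 2E -> value 768092 (3 byte(s))
  byte[11]=0xCF cont=1 payload=0x4F=79: acc |= 79<<0 -> acc=79 shift=7
  byte[12]=0x29 cont=0 payload=0x29=41: acc |= 41<<7 -> acc=5327 shift=14 [end]
Varint 5: bytes[11:13] = CF 29 -> value 5327 (2 byte(s))
  byte[13]=0x23 cont=0 payload=0x23=35: acc |= 35<<0 -> acc=35 shift=7 [end]
Varint 6: bytes[13:14] = 23 -> value 35 (1 byte(s))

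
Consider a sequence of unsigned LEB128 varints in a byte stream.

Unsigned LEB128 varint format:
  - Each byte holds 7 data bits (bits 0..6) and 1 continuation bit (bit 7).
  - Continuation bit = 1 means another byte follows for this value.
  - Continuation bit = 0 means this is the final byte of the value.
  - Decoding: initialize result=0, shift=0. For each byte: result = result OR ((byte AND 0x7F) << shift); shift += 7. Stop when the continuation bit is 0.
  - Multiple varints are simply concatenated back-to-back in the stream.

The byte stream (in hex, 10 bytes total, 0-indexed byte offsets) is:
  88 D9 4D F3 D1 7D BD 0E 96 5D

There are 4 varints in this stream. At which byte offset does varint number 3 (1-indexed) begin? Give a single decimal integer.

Answer: 6

Derivation:
  byte[0]=0x88 cont=1 payload=0x08=8: acc |= 8<<0 -> acc=8 shift=7
  byte[1]=0xD9 cont=1 payload=0x59=89: acc |= 89<<7 -> acc=11400 shift=14
  byte[2]=0x4D cont=0 payload=0x4D=77: acc |= 77<<14 -> acc=1272968 shift=21 [end]
Varint 1: bytes[0:3] = 88 D9 4D -> value 1272968 (3 byte(s))
  byte[3]=0xF3 cont=1 payload=0x73=115: acc |= 115<<0 -> acc=115 shift=7
  byte[4]=0xD1 cont=1 payload=0x51=81: acc |= 81<<7 -> acc=10483 shift=14
  byte[5]=0x7D cont=0 payload=0x7D=125: acc |= 125<<14 -> acc=2058483 shift=21 [end]
Varint 2: bytes[3:6] = F3 D1 7D -> value 2058483 (3 byte(s))
  byte[6]=0xBD cont=1 payload=0x3D=61: acc |= 61<<0 -> acc=61 shift=7
  byte[7]=0x0E cont=0 payload=0x0E=14: acc |= 14<<7 -> acc=1853 shift=14 [end]
Varint 3: bytes[6:8] = BD 0E -> value 1853 (2 byte(s))
  byte[8]=0x96 cont=1 payload=0x16=22: acc |= 22<<0 -> acc=22 shift=7
  byte[9]=0x5D cont=0 payload=0x5D=93: acc |= 93<<7 -> acc=11926 shift=14 [end]
Varint 4: bytes[8:10] = 96 5D -> value 11926 (2 byte(s))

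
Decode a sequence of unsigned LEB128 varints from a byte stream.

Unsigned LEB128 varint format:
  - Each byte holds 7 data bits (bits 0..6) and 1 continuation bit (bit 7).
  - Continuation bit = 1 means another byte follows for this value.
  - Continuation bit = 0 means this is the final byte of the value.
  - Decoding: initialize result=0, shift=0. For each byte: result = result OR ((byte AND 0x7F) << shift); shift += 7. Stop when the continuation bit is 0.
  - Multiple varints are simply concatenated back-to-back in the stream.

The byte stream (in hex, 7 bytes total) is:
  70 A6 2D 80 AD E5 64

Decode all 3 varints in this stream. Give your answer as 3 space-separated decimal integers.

Answer: 112 5798 211375744

Derivation:
  byte[0]=0x70 cont=0 payload=0x70=112: acc |= 112<<0 -> acc=112 shift=7 [end]
Varint 1: bytes[0:1] = 70 -> value 112 (1 byte(s))
  byte[1]=0xA6 cont=1 payload=0x26=38: acc |= 38<<0 -> acc=38 shift=7
  byte[2]=0x2D cont=0 payload=0x2D=45: acc |= 45<<7 -> acc=5798 shift=14 [end]
Varint 2: bytes[1:3] = A6 2D -> value 5798 (2 byte(s))
  byte[3]=0x80 cont=1 payload=0x00=0: acc |= 0<<0 -> acc=0 shift=7
  byte[4]=0xAD cont=1 payload=0x2D=45: acc |= 45<<7 -> acc=5760 shift=14
  byte[5]=0xE5 cont=1 payload=0x65=101: acc |= 101<<14 -> acc=1660544 shift=21
  byte[6]=0x64 cont=0 payload=0x64=100: acc |= 100<<21 -> acc=211375744 shift=28 [end]
Varint 3: bytes[3:7] = 80 AD E5 64 -> value 211375744 (4 byte(s))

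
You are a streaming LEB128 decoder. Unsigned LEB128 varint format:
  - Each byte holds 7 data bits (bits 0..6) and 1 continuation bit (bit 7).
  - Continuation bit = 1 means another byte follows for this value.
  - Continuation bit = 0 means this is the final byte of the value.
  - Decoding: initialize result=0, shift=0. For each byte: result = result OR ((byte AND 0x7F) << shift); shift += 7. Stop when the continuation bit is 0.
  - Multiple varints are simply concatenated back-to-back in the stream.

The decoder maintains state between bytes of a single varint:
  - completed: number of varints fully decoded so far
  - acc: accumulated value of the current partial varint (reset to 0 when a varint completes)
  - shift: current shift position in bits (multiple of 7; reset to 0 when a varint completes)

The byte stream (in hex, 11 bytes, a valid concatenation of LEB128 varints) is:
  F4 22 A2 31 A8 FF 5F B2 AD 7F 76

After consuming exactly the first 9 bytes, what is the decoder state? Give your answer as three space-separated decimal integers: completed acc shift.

Answer: 3 5810 14

Derivation:
byte[0]=0xF4 cont=1 payload=0x74: acc |= 116<<0 -> completed=0 acc=116 shift=7
byte[1]=0x22 cont=0 payload=0x22: varint #1 complete (value=4468); reset -> completed=1 acc=0 shift=0
byte[2]=0xA2 cont=1 payload=0x22: acc |= 34<<0 -> completed=1 acc=34 shift=7
byte[3]=0x31 cont=0 payload=0x31: varint #2 complete (value=6306); reset -> completed=2 acc=0 shift=0
byte[4]=0xA8 cont=1 payload=0x28: acc |= 40<<0 -> completed=2 acc=40 shift=7
byte[5]=0xFF cont=1 payload=0x7F: acc |= 127<<7 -> completed=2 acc=16296 shift=14
byte[6]=0x5F cont=0 payload=0x5F: varint #3 complete (value=1572776); reset -> completed=3 acc=0 shift=0
byte[7]=0xB2 cont=1 payload=0x32: acc |= 50<<0 -> completed=3 acc=50 shift=7
byte[8]=0xAD cont=1 payload=0x2D: acc |= 45<<7 -> completed=3 acc=5810 shift=14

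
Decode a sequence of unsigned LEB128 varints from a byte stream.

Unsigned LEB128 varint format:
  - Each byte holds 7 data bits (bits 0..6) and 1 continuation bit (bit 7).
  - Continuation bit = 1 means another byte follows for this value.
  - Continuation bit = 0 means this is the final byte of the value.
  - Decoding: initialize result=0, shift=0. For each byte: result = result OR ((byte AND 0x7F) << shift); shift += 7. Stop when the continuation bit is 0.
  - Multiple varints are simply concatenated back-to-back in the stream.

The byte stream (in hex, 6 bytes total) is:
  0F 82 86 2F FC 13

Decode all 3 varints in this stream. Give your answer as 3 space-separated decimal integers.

Answer: 15 770818 2556

Derivation:
  byte[0]=0x0F cont=0 payload=0x0F=15: acc |= 15<<0 -> acc=15 shift=7 [end]
Varint 1: bytes[0:1] = 0F -> value 15 (1 byte(s))
  byte[1]=0x82 cont=1 payload=0x02=2: acc |= 2<<0 -> acc=2 shift=7
  byte[2]=0x86 cont=1 payload=0x06=6: acc |= 6<<7 -> acc=770 shift=14
  byte[3]=0x2F cont=0 payload=0x2F=47: acc |= 47<<14 -> acc=770818 shift=21 [end]
Varint 2: bytes[1:4] = 82 86 2F -> value 770818 (3 byte(s))
  byte[4]=0xFC cont=1 payload=0x7C=124: acc |= 124<<0 -> acc=124 shift=7
  byte[5]=0x13 cont=0 payload=0x13=19: acc |= 19<<7 -> acc=2556 shift=14 [end]
Varint 3: bytes[4:6] = FC 13 -> value 2556 (2 byte(s))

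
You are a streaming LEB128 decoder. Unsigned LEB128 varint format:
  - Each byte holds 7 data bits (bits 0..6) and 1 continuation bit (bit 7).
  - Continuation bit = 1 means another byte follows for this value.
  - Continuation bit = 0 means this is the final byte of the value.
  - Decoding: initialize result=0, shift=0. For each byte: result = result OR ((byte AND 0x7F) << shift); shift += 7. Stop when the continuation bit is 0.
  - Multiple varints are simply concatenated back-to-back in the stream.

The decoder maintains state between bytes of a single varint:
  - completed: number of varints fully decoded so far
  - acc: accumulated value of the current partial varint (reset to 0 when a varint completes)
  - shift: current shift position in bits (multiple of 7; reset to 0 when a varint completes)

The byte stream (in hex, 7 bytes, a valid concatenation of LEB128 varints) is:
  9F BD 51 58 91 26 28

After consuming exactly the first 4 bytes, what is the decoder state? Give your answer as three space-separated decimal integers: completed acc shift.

byte[0]=0x9F cont=1 payload=0x1F: acc |= 31<<0 -> completed=0 acc=31 shift=7
byte[1]=0xBD cont=1 payload=0x3D: acc |= 61<<7 -> completed=0 acc=7839 shift=14
byte[2]=0x51 cont=0 payload=0x51: varint #1 complete (value=1334943); reset -> completed=1 acc=0 shift=0
byte[3]=0x58 cont=0 payload=0x58: varint #2 complete (value=88); reset -> completed=2 acc=0 shift=0

Answer: 2 0 0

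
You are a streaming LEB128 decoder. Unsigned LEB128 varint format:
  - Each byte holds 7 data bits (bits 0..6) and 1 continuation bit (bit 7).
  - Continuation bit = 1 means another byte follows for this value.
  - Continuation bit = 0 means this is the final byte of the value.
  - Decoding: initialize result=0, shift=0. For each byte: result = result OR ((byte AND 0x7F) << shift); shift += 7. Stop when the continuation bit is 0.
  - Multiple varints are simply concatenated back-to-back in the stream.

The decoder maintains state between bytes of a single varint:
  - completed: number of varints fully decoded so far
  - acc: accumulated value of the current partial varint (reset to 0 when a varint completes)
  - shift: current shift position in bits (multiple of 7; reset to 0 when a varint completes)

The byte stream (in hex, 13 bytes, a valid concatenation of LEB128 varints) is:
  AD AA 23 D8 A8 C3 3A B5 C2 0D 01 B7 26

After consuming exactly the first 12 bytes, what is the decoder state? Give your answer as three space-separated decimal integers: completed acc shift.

Answer: 4 55 7

Derivation:
byte[0]=0xAD cont=1 payload=0x2D: acc |= 45<<0 -> completed=0 acc=45 shift=7
byte[1]=0xAA cont=1 payload=0x2A: acc |= 42<<7 -> completed=0 acc=5421 shift=14
byte[2]=0x23 cont=0 payload=0x23: varint #1 complete (value=578861); reset -> completed=1 acc=0 shift=0
byte[3]=0xD8 cont=1 payload=0x58: acc |= 88<<0 -> completed=1 acc=88 shift=7
byte[4]=0xA8 cont=1 payload=0x28: acc |= 40<<7 -> completed=1 acc=5208 shift=14
byte[5]=0xC3 cont=1 payload=0x43: acc |= 67<<14 -> completed=1 acc=1102936 shift=21
byte[6]=0x3A cont=0 payload=0x3A: varint #2 complete (value=122737752); reset -> completed=2 acc=0 shift=0
byte[7]=0xB5 cont=1 payload=0x35: acc |= 53<<0 -> completed=2 acc=53 shift=7
byte[8]=0xC2 cont=1 payload=0x42: acc |= 66<<7 -> completed=2 acc=8501 shift=14
byte[9]=0x0D cont=0 payload=0x0D: varint #3 complete (value=221493); reset -> completed=3 acc=0 shift=0
byte[10]=0x01 cont=0 payload=0x01: varint #4 complete (value=1); reset -> completed=4 acc=0 shift=0
byte[11]=0xB7 cont=1 payload=0x37: acc |= 55<<0 -> completed=4 acc=55 shift=7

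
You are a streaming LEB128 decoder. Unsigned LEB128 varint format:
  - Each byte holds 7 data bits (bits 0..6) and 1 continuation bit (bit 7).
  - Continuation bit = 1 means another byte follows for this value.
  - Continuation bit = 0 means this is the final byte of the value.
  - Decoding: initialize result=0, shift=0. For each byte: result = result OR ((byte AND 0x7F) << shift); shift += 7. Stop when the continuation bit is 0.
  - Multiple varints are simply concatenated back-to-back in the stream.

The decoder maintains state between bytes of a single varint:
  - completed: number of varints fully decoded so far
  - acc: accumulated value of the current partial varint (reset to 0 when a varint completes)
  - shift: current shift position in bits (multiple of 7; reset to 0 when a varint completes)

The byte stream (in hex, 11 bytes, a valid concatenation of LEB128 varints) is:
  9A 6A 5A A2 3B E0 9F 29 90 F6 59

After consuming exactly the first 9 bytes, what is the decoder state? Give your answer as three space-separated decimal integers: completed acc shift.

Answer: 4 16 7

Derivation:
byte[0]=0x9A cont=1 payload=0x1A: acc |= 26<<0 -> completed=0 acc=26 shift=7
byte[1]=0x6A cont=0 payload=0x6A: varint #1 complete (value=13594); reset -> completed=1 acc=0 shift=0
byte[2]=0x5A cont=0 payload=0x5A: varint #2 complete (value=90); reset -> completed=2 acc=0 shift=0
byte[3]=0xA2 cont=1 payload=0x22: acc |= 34<<0 -> completed=2 acc=34 shift=7
byte[4]=0x3B cont=0 payload=0x3B: varint #3 complete (value=7586); reset -> completed=3 acc=0 shift=0
byte[5]=0xE0 cont=1 payload=0x60: acc |= 96<<0 -> completed=3 acc=96 shift=7
byte[6]=0x9F cont=1 payload=0x1F: acc |= 31<<7 -> completed=3 acc=4064 shift=14
byte[7]=0x29 cont=0 payload=0x29: varint #4 complete (value=675808); reset -> completed=4 acc=0 shift=0
byte[8]=0x90 cont=1 payload=0x10: acc |= 16<<0 -> completed=4 acc=16 shift=7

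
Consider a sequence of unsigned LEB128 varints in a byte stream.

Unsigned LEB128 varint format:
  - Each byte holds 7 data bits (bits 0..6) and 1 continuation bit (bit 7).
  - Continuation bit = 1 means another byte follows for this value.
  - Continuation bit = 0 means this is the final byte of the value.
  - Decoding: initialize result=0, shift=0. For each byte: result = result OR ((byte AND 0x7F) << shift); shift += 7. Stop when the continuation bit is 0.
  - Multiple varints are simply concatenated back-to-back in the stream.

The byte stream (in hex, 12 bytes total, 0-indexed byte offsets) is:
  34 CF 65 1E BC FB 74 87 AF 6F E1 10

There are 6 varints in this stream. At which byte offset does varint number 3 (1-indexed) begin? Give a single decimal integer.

  byte[0]=0x34 cont=0 payload=0x34=52: acc |= 52<<0 -> acc=52 shift=7 [end]
Varint 1: bytes[0:1] = 34 -> value 52 (1 byte(s))
  byte[1]=0xCF cont=1 payload=0x4F=79: acc |= 79<<0 -> acc=79 shift=7
  byte[2]=0x65 cont=0 payload=0x65=101: acc |= 101<<7 -> acc=13007 shift=14 [end]
Varint 2: bytes[1:3] = CF 65 -> value 13007 (2 byte(s))
  byte[3]=0x1E cont=0 payload=0x1E=30: acc |= 30<<0 -> acc=30 shift=7 [end]
Varint 3: bytes[3:4] = 1E -> value 30 (1 byte(s))
  byte[4]=0xBC cont=1 payload=0x3C=60: acc |= 60<<0 -> acc=60 shift=7
  byte[5]=0xFB cont=1 payload=0x7B=123: acc |= 123<<7 -> acc=15804 shift=14
  byte[6]=0x74 cont=0 payload=0x74=116: acc |= 116<<14 -> acc=1916348 shift=21 [end]
Varint 4: bytes[4:7] = BC FB 74 -> value 1916348 (3 byte(s))
  byte[7]=0x87 cont=1 payload=0x07=7: acc |= 7<<0 -> acc=7 shift=7
  byte[8]=0xAF cont=1 payload=0x2F=47: acc |= 47<<7 -> acc=6023 shift=14
  byte[9]=0x6F cont=0 payload=0x6F=111: acc |= 111<<14 -> acc=1824647 shift=21 [end]
Varint 5: bytes[7:10] = 87 AF 6F -> value 1824647 (3 byte(s))
  byte[10]=0xE1 cont=1 payload=0x61=97: acc |= 97<<0 -> acc=97 shift=7
  byte[11]=0x10 cont=0 payload=0x10=16: acc |= 16<<7 -> acc=2145 shift=14 [end]
Varint 6: bytes[10:12] = E1 10 -> value 2145 (2 byte(s))

Answer: 3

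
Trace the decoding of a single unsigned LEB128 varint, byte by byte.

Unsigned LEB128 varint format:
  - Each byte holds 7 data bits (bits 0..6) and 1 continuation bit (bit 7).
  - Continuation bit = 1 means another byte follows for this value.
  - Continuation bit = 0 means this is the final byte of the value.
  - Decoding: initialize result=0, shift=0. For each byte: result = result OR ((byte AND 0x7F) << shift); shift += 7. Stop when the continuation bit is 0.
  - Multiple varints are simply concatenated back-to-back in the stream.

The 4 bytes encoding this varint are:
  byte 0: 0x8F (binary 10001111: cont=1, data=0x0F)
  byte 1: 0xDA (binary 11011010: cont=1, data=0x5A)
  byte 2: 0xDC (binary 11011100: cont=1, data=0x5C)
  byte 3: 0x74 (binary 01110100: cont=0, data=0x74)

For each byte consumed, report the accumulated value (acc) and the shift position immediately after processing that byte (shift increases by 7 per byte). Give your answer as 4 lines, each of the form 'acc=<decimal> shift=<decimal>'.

byte 0=0x8F: payload=0x0F=15, contrib = 15<<0 = 15; acc -> 15, shift -> 7
byte 1=0xDA: payload=0x5A=90, contrib = 90<<7 = 11520; acc -> 11535, shift -> 14
byte 2=0xDC: payload=0x5C=92, contrib = 92<<14 = 1507328; acc -> 1518863, shift -> 21
byte 3=0x74: payload=0x74=116, contrib = 116<<21 = 243269632; acc -> 244788495, shift -> 28

Answer: acc=15 shift=7
acc=11535 shift=14
acc=1518863 shift=21
acc=244788495 shift=28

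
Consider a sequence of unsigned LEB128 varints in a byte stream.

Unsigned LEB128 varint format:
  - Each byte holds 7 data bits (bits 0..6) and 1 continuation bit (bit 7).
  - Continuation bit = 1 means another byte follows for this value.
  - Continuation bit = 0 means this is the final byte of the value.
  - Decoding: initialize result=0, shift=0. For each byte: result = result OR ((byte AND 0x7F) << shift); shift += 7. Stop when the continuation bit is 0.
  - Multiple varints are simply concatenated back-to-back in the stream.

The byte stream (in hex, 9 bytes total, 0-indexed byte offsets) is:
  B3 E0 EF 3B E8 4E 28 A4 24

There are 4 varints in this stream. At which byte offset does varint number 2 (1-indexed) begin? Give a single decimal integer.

  byte[0]=0xB3 cont=1 payload=0x33=51: acc |= 51<<0 -> acc=51 shift=7
  byte[1]=0xE0 cont=1 payload=0x60=96: acc |= 96<<7 -> acc=12339 shift=14
  byte[2]=0xEF cont=1 payload=0x6F=111: acc |= 111<<14 -> acc=1830963 shift=21
  byte[3]=0x3B cont=0 payload=0x3B=59: acc |= 59<<21 -> acc=125562931 shift=28 [end]
Varint 1: bytes[0:4] = B3 E0 EF 3B -> value 125562931 (4 byte(s))
  byte[4]=0xE8 cont=1 payload=0x68=104: acc |= 104<<0 -> acc=104 shift=7
  byte[5]=0x4E cont=0 payload=0x4E=78: acc |= 78<<7 -> acc=10088 shift=14 [end]
Varint 2: bytes[4:6] = E8 4E -> value 10088 (2 byte(s))
  byte[6]=0x28 cont=0 payload=0x28=40: acc |= 40<<0 -> acc=40 shift=7 [end]
Varint 3: bytes[6:7] = 28 -> value 40 (1 byte(s))
  byte[7]=0xA4 cont=1 payload=0x24=36: acc |= 36<<0 -> acc=36 shift=7
  byte[8]=0x24 cont=0 payload=0x24=36: acc |= 36<<7 -> acc=4644 shift=14 [end]
Varint 4: bytes[7:9] = A4 24 -> value 4644 (2 byte(s))

Answer: 4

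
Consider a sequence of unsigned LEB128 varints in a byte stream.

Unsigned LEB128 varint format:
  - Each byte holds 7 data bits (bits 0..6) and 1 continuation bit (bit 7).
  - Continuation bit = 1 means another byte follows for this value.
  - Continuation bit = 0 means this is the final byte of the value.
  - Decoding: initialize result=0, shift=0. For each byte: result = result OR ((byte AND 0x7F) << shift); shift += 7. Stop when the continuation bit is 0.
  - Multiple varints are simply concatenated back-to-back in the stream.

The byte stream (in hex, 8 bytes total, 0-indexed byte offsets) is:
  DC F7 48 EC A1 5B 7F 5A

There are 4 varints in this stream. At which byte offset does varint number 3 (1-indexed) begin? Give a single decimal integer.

  byte[0]=0xDC cont=1 payload=0x5C=92: acc |= 92<<0 -> acc=92 shift=7
  byte[1]=0xF7 cont=1 payload=0x77=119: acc |= 119<<7 -> acc=15324 shift=14
  byte[2]=0x48 cont=0 payload=0x48=72: acc |= 72<<14 -> acc=1194972 shift=21 [end]
Varint 1: bytes[0:3] = DC F7 48 -> value 1194972 (3 byte(s))
  byte[3]=0xEC cont=1 payload=0x6C=108: acc |= 108<<0 -> acc=108 shift=7
  byte[4]=0xA1 cont=1 payload=0x21=33: acc |= 33<<7 -> acc=4332 shift=14
  byte[5]=0x5B cont=0 payload=0x5B=91: acc |= 91<<14 -> acc=1495276 shift=21 [end]
Varint 2: bytes[3:6] = EC A1 5B -> value 1495276 (3 byte(s))
  byte[6]=0x7F cont=0 payload=0x7F=127: acc |= 127<<0 -> acc=127 shift=7 [end]
Varint 3: bytes[6:7] = 7F -> value 127 (1 byte(s))
  byte[7]=0x5A cont=0 payload=0x5A=90: acc |= 90<<0 -> acc=90 shift=7 [end]
Varint 4: bytes[7:8] = 5A -> value 90 (1 byte(s))

Answer: 6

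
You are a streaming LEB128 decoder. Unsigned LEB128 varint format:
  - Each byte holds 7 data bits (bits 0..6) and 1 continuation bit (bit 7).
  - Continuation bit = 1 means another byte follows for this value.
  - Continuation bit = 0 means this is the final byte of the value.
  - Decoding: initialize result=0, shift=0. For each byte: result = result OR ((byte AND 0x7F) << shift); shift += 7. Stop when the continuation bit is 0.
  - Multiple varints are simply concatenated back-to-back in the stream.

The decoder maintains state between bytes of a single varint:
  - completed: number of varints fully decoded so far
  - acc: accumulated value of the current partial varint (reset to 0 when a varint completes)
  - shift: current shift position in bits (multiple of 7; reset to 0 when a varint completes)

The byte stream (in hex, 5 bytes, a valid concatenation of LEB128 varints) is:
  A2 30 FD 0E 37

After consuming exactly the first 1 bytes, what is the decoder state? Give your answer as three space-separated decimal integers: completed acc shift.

byte[0]=0xA2 cont=1 payload=0x22: acc |= 34<<0 -> completed=0 acc=34 shift=7

Answer: 0 34 7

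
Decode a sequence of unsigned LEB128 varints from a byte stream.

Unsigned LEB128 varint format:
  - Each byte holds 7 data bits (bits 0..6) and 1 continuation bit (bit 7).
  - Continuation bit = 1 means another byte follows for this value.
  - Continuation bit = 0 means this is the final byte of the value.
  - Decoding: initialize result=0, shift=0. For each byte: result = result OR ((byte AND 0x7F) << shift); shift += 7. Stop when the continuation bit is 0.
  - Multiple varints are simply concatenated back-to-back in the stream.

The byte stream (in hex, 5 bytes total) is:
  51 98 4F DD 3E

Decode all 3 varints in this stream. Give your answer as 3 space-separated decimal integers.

  byte[0]=0x51 cont=0 payload=0x51=81: acc |= 81<<0 -> acc=81 shift=7 [end]
Varint 1: bytes[0:1] = 51 -> value 81 (1 byte(s))
  byte[1]=0x98 cont=1 payload=0x18=24: acc |= 24<<0 -> acc=24 shift=7
  byte[2]=0x4F cont=0 payload=0x4F=79: acc |= 79<<7 -> acc=10136 shift=14 [end]
Varint 2: bytes[1:3] = 98 4F -> value 10136 (2 byte(s))
  byte[3]=0xDD cont=1 payload=0x5D=93: acc |= 93<<0 -> acc=93 shift=7
  byte[4]=0x3E cont=0 payload=0x3E=62: acc |= 62<<7 -> acc=8029 shift=14 [end]
Varint 3: bytes[3:5] = DD 3E -> value 8029 (2 byte(s))

Answer: 81 10136 8029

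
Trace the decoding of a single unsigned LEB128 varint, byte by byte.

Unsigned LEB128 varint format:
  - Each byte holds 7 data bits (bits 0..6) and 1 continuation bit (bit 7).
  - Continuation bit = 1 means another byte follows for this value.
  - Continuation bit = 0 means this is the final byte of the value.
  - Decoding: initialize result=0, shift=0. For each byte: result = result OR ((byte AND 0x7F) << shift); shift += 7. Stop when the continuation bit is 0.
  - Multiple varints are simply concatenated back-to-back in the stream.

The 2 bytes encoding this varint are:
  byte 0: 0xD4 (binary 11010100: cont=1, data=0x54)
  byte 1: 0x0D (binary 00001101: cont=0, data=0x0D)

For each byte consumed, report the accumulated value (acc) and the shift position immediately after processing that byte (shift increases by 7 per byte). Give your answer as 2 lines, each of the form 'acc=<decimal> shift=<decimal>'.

Answer: acc=84 shift=7
acc=1748 shift=14

Derivation:
byte 0=0xD4: payload=0x54=84, contrib = 84<<0 = 84; acc -> 84, shift -> 7
byte 1=0x0D: payload=0x0D=13, contrib = 13<<7 = 1664; acc -> 1748, shift -> 14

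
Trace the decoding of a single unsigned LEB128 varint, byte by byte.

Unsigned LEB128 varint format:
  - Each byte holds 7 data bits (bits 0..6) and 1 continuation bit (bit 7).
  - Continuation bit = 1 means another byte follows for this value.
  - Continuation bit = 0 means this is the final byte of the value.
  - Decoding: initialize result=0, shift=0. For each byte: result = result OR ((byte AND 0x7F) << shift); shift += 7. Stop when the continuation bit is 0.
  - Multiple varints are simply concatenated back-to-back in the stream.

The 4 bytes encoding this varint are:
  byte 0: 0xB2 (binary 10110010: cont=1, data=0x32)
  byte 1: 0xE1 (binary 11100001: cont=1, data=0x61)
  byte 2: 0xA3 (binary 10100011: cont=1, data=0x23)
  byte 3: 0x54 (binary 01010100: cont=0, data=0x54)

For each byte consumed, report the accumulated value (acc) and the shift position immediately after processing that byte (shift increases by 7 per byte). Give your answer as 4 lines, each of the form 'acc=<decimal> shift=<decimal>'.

Answer: acc=50 shift=7
acc=12466 shift=14
acc=585906 shift=21
acc=176746674 shift=28

Derivation:
byte 0=0xB2: payload=0x32=50, contrib = 50<<0 = 50; acc -> 50, shift -> 7
byte 1=0xE1: payload=0x61=97, contrib = 97<<7 = 12416; acc -> 12466, shift -> 14
byte 2=0xA3: payload=0x23=35, contrib = 35<<14 = 573440; acc -> 585906, shift -> 21
byte 3=0x54: payload=0x54=84, contrib = 84<<21 = 176160768; acc -> 176746674, shift -> 28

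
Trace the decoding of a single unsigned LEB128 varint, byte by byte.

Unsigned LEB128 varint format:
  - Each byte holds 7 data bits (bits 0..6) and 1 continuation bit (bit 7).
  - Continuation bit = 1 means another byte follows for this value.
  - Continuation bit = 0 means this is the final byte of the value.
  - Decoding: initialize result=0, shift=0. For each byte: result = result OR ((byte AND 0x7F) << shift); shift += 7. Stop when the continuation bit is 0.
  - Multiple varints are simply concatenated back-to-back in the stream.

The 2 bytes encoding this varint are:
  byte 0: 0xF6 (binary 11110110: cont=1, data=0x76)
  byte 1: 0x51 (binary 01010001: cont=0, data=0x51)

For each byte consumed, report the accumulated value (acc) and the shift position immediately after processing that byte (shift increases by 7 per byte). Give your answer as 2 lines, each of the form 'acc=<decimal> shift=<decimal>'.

byte 0=0xF6: payload=0x76=118, contrib = 118<<0 = 118; acc -> 118, shift -> 7
byte 1=0x51: payload=0x51=81, contrib = 81<<7 = 10368; acc -> 10486, shift -> 14

Answer: acc=118 shift=7
acc=10486 shift=14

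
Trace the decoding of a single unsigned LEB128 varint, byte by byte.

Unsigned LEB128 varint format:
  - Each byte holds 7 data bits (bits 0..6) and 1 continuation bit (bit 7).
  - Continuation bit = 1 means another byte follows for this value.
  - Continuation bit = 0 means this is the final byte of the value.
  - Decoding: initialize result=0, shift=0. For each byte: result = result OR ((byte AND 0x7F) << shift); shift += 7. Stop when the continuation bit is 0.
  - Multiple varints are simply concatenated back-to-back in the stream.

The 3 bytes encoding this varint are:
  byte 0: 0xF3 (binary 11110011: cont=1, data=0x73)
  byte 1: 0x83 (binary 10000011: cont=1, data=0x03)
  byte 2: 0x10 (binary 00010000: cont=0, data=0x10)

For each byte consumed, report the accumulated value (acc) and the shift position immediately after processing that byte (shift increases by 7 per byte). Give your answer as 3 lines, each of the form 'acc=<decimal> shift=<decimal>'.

Answer: acc=115 shift=7
acc=499 shift=14
acc=262643 shift=21

Derivation:
byte 0=0xF3: payload=0x73=115, contrib = 115<<0 = 115; acc -> 115, shift -> 7
byte 1=0x83: payload=0x03=3, contrib = 3<<7 = 384; acc -> 499, shift -> 14
byte 2=0x10: payload=0x10=16, contrib = 16<<14 = 262144; acc -> 262643, shift -> 21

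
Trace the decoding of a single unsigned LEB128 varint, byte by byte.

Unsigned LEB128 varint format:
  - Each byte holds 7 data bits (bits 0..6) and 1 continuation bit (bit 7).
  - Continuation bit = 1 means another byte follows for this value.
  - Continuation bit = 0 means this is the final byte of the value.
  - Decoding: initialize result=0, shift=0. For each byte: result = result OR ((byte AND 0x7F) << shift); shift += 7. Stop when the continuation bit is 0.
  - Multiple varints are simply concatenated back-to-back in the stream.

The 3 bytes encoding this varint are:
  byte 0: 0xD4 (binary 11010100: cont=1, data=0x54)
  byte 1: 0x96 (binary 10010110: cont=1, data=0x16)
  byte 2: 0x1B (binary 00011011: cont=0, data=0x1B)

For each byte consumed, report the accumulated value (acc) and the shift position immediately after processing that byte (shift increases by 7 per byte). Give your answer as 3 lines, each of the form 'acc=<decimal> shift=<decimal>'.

Answer: acc=84 shift=7
acc=2900 shift=14
acc=445268 shift=21

Derivation:
byte 0=0xD4: payload=0x54=84, contrib = 84<<0 = 84; acc -> 84, shift -> 7
byte 1=0x96: payload=0x16=22, contrib = 22<<7 = 2816; acc -> 2900, shift -> 14
byte 2=0x1B: payload=0x1B=27, contrib = 27<<14 = 442368; acc -> 445268, shift -> 21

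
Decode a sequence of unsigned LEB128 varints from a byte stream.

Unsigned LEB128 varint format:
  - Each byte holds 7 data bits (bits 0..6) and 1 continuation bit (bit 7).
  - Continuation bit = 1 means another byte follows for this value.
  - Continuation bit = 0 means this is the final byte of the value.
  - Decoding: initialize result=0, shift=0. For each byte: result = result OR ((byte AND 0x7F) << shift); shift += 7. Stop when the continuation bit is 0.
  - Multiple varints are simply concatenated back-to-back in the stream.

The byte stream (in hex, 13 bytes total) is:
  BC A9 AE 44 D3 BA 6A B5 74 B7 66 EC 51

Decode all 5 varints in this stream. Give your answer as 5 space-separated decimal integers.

  byte[0]=0xBC cont=1 payload=0x3C=60: acc |= 60<<0 -> acc=60 shift=7
  byte[1]=0xA9 cont=1 payload=0x29=41: acc |= 41<<7 -> acc=5308 shift=14
  byte[2]=0xAE cont=1 payload=0x2E=46: acc |= 46<<14 -> acc=758972 shift=21
  byte[3]=0x44 cont=0 payload=0x44=68: acc |= 68<<21 -> acc=143365308 shift=28 [end]
Varint 1: bytes[0:4] = BC A9 AE 44 -> value 143365308 (4 byte(s))
  byte[4]=0xD3 cont=1 payload=0x53=83: acc |= 83<<0 -> acc=83 shift=7
  byte[5]=0xBA cont=1 payload=0x3A=58: acc |= 58<<7 -> acc=7507 shift=14
  byte[6]=0x6A cont=0 payload=0x6A=106: acc |= 106<<14 -> acc=1744211 shift=21 [end]
Varint 2: bytes[4:7] = D3 BA 6A -> value 1744211 (3 byte(s))
  byte[7]=0xB5 cont=1 payload=0x35=53: acc |= 53<<0 -> acc=53 shift=7
  byte[8]=0x74 cont=0 payload=0x74=116: acc |= 116<<7 -> acc=14901 shift=14 [end]
Varint 3: bytes[7:9] = B5 74 -> value 14901 (2 byte(s))
  byte[9]=0xB7 cont=1 payload=0x37=55: acc |= 55<<0 -> acc=55 shift=7
  byte[10]=0x66 cont=0 payload=0x66=102: acc |= 102<<7 -> acc=13111 shift=14 [end]
Varint 4: bytes[9:11] = B7 66 -> value 13111 (2 byte(s))
  byte[11]=0xEC cont=1 payload=0x6C=108: acc |= 108<<0 -> acc=108 shift=7
  byte[12]=0x51 cont=0 payload=0x51=81: acc |= 81<<7 -> acc=10476 shift=14 [end]
Varint 5: bytes[11:13] = EC 51 -> value 10476 (2 byte(s))

Answer: 143365308 1744211 14901 13111 10476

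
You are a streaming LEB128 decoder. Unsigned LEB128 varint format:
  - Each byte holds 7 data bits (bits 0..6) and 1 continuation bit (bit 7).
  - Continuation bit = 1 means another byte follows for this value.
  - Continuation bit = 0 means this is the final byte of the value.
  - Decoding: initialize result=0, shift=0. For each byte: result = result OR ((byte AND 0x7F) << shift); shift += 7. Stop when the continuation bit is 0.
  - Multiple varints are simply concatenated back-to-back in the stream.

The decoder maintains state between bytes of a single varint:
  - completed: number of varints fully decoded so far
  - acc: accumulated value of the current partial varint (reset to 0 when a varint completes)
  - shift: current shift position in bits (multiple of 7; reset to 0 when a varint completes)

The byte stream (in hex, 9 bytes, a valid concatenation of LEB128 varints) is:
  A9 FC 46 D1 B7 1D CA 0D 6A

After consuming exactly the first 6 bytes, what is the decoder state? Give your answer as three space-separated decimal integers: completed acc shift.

byte[0]=0xA9 cont=1 payload=0x29: acc |= 41<<0 -> completed=0 acc=41 shift=7
byte[1]=0xFC cont=1 payload=0x7C: acc |= 124<<7 -> completed=0 acc=15913 shift=14
byte[2]=0x46 cont=0 payload=0x46: varint #1 complete (value=1162793); reset -> completed=1 acc=0 shift=0
byte[3]=0xD1 cont=1 payload=0x51: acc |= 81<<0 -> completed=1 acc=81 shift=7
byte[4]=0xB7 cont=1 payload=0x37: acc |= 55<<7 -> completed=1 acc=7121 shift=14
byte[5]=0x1D cont=0 payload=0x1D: varint #2 complete (value=482257); reset -> completed=2 acc=0 shift=0

Answer: 2 0 0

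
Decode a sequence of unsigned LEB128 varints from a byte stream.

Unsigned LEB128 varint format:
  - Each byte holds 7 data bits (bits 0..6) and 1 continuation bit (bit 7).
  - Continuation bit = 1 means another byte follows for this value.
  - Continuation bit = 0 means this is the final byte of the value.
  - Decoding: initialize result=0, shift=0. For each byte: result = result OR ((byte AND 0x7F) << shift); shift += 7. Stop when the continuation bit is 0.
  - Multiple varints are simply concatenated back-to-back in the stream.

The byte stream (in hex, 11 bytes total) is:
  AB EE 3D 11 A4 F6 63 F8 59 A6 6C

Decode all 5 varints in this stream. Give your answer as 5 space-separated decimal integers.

Answer: 1013547 17 1637156 11512 13862

Derivation:
  byte[0]=0xAB cont=1 payload=0x2B=43: acc |= 43<<0 -> acc=43 shift=7
  byte[1]=0xEE cont=1 payload=0x6E=110: acc |= 110<<7 -> acc=14123 shift=14
  byte[2]=0x3D cont=0 payload=0x3D=61: acc |= 61<<14 -> acc=1013547 shift=21 [end]
Varint 1: bytes[0:3] = AB EE 3D -> value 1013547 (3 byte(s))
  byte[3]=0x11 cont=0 payload=0x11=17: acc |= 17<<0 -> acc=17 shift=7 [end]
Varint 2: bytes[3:4] = 11 -> value 17 (1 byte(s))
  byte[4]=0xA4 cont=1 payload=0x24=36: acc |= 36<<0 -> acc=36 shift=7
  byte[5]=0xF6 cont=1 payload=0x76=118: acc |= 118<<7 -> acc=15140 shift=14
  byte[6]=0x63 cont=0 payload=0x63=99: acc |= 99<<14 -> acc=1637156 shift=21 [end]
Varint 3: bytes[4:7] = A4 F6 63 -> value 1637156 (3 byte(s))
  byte[7]=0xF8 cont=1 payload=0x78=120: acc |= 120<<0 -> acc=120 shift=7
  byte[8]=0x59 cont=0 payload=0x59=89: acc |= 89<<7 -> acc=11512 shift=14 [end]
Varint 4: bytes[7:9] = F8 59 -> value 11512 (2 byte(s))
  byte[9]=0xA6 cont=1 payload=0x26=38: acc |= 38<<0 -> acc=38 shift=7
  byte[10]=0x6C cont=0 payload=0x6C=108: acc |= 108<<7 -> acc=13862 shift=14 [end]
Varint 5: bytes[9:11] = A6 6C -> value 13862 (2 byte(s))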